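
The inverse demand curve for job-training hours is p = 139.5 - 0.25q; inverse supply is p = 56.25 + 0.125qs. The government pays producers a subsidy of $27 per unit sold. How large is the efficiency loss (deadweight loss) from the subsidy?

Deadweight loss = $972

Pre-subsidy: 139.5 - 0.25q = 56.25 + 0.125q gives q* = 222 and p* = 84.
With the subsidy, sellers receive ps = pb + 27 for each unit, where pb is the price buyers pay.
On the curves, pb = 139.5 - 0.25q and ps = 56.25 + 0.125q; the wedge ps − pb = 27 gives 56.25 + 0.125q − (139.5 - 0.25q) = 27, so q' = 294.
Then pb = 139.5 − 0.25·294 = 66 and ps = 56.25 + 0.125·294 = 93.
The subsidy expands output by 294 − 222 = 72 past the efficient level; on those units the gap between marginal cost and willingness to pay runs from 0 up to 27.
DWL = ½ × 27 × 72 = 972.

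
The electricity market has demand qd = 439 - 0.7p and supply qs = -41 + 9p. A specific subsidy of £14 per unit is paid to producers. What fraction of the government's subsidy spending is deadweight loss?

DWL / government spending = 441/40105

Pre-subsidy: 439 - 0.7p = -41 + 9p gives p* = 4800/97, q* = 39223/97.
With the subsidy, sellers receive ps = pb + 14 for each unit, where pb is the price buyers pay.
Supply in terms of pb becomes qs = -41 + 9(pb + 14) = 85 + 9pb. Setting this equal to demand: 439 - 0.7pb = 85 + 9pb, so pb = 3540/97.
Sellers receive ps = 3540/97 + 14 = 4898/97; q' = 439 − 0.7·(3540/97) = 40105/97.
ΔCS = ½(39223/97 + 40105/97)(4800/97 − 3540/97) = 49976640/9409; ΔPS = ½(39223/97 + 40105/97)(4898/97 − 4800/97) = 3887072/9409.
Government spending = 14 × 40105/97 = 561470/97.
DWL = ½ × 14 × (40105/97 − 39223/97) = 6174/97; fraction = (6174/97) / (561470/97) = 441/40105.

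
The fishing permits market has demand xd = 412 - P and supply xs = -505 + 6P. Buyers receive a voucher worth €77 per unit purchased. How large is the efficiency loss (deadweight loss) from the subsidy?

Deadweight loss = €2541

Pre-subsidy: 412 - P = -505 + 6P gives P* = 131, x* = 281.
With the rebate, buyers effectively pay Pb = Ps − 77, where Ps is the price sellers receive.
Demand in terms of Ps becomes xd = 412 − 1(Ps − 77) = 489 - Ps. Setting this equal to supply: 489 - Ps = -505 + 6Ps, so Ps = 142.
Buyers pay Pb = 142 − 77 = 65; x' = -505 + 6·142 = 347.
The subsidy expands output by 347 − 281 = 66 past the efficient level; on those units the gap between marginal cost and willingness to pay runs from 0 up to 77.
DWL = ½ × 77 × 66 = 2541.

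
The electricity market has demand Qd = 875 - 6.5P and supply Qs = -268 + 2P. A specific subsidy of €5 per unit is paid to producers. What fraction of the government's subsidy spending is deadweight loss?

DWL / government spending = 65/146

Pre-subsidy: 875 - 6.5P = -268 + 2P gives P* = 2286/17, Q* = 16/17.
With the subsidy, sellers receive Ps = Pb + 5 for each unit, where Pb is the price buyers pay.
Supply in terms of Pb becomes Qs = -268 + 2(Pb + 5) = -258 + 2Pb. Setting this equal to demand: 875 - 6.5Pb = -258 + 2Pb, so Pb = 2266/17.
Sellers receive Ps = 2266/17 + 5 = 2351/17; Q' = 875 − 6.5·(2266/17) = 146/17.
ΔCS = ½(16/17 + 146/17)(2286/17 − 2266/17) = 1620/289; ΔPS = ½(16/17 + 146/17)(2351/17 − 2286/17) = 5265/289.
Government spending = 5 × 146/17 = 730/17.
DWL = ½ × 5 × (146/17 − 16/17) = 325/17; fraction = (325/17) / (730/17) = 65/146.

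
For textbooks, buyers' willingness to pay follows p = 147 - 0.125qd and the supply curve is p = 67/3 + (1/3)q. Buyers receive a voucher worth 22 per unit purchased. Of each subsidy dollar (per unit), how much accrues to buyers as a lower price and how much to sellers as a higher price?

Pre-subsidy: 147 - 0.125q = 67/3 + (1/3)q gives q* = 272 and p* = 113.
With the rebate, buyers effectively pay pb = ps − 22, where ps is the price sellers receive.
On the curves, pb = 147 - 0.125q and ps = 67/3 + (1/3)q; the wedge ps − pb = 22 gives 67/3 + (1/3)q − (147 - 0.125q) = 22, so q' = 320.
Then pb = 147 − 0.125·320 = 107 and ps = 67/3 + (1/3)·320 = 129.
Buyers' price falls by p* − pb = 113 − 107 = 6; sellers' price rises by ps − p* = 129 − 113 = 16.

Buyers gain 6 per unit; sellers gain 16 per unit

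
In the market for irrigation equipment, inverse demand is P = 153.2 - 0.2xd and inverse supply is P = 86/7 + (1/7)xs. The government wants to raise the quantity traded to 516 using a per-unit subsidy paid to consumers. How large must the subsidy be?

Required subsidy s = 36 per unit

At x = 516, from the demand curve buyers pay Pb = 153.2 − 0.2·516 = 50; from the supply curve sellers need Ps = 86/7 + (1/7)·516 = 86.
The subsidy must fill the gap: s = Ps − Pb = 86 − 50 = 36.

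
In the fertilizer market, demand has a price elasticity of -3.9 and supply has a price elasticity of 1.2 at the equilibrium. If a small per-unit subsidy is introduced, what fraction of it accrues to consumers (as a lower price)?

For a small subsidy around the equilibrium, the benefit split depends on the relative slopes, which at a point are proportional to the elasticities.
Buyer share = εs/(εs + |εd|) = 1.2/(1.2 + 3.9) = 4/17; seller share = |εd|/(εs + |εd|) = 13/17.

Consumer share = 4/17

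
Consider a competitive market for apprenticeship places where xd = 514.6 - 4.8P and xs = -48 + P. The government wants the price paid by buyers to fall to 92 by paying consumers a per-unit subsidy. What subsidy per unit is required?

Required subsidy s = 29 per unit

At a buyer price of 92, quantity demanded is 514.6 − 4.8·92 = 73.
Sellers supply 73 only when they receive Ps with -48 + 1·Ps = 73, i.e. Ps = 121.
s = Ps − Pb = 121 − 92 = 29.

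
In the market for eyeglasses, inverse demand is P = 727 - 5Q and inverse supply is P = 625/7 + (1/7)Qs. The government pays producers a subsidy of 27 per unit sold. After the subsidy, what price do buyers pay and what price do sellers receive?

Pre-subsidy: 727 - 5Q = 625/7 + (1/7)Q gives Q* = 124 and P* = 107.
With the subsidy, sellers receive Ps = Pb + 27 for each unit, where Pb is the price buyers pay.
On the curves, Pb = 727 - 5Q and Ps = 625/7 + (1/7)Q; the wedge Ps − Pb = 27 gives 625/7 + (1/7)Q − (727 - 5Q) = 27, so Q' = 129.25.
Then Pb = 727 − 5·129.25 = 80.75 and Ps = 625/7 + (1/7)·129.25 = 107.75.

Buyers pay 80.75; sellers receive 107.75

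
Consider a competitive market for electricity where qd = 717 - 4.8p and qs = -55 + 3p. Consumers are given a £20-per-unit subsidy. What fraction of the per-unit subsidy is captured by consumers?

Pre-subsidy: 717 - 4.8p = -55 + 3p gives p* = 3860/39, q* = 3145/13.
With the rebate, buyers effectively pay pb = ps − 20, where ps is the price sellers receive.
Demand in terms of ps becomes qd = 717 − 4.8(ps − 20) = 813 - 4.8ps. Setting this equal to supply: 813 - 4.8ps = -55 + 3ps, so ps = 4340/39.
Buyers pay pb = 4340/39 − 20 = 3560/39; q' = -55 + 3·(4340/39) = 3625/13.
Buyers' price falls by p* − pb = 3860/39 − 3560/39 = 100/13; sellers' price rises by ps − p* = 4340/39 − 3860/39 = 160/13.
So consumers capture (100/13)/20 = 5/13 of each unit of subsidy.

Consumer share = 5/13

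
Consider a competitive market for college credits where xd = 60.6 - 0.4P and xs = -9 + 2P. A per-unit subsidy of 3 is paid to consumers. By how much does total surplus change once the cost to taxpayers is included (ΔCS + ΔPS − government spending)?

Pre-subsidy: 60.6 - 0.4P = -9 + 2P gives P* = 29, x* = 49.
With the rebate, buyers effectively pay Pb = Ps − 3, where Ps is the price sellers receive.
Demand in terms of Ps becomes xd = 60.6 − 0.4(Ps − 3) = 61.8 - 0.4Ps. Setting this equal to supply: 61.8 - 0.4Ps = -9 + 2Ps, so Ps = 29.5.
Buyers pay Pb = 29.5 − 3 = 26.5; x' = -9 + 2·29.5 = 50.
ΔCS = ½(49 + 50)(29 − 26.5) = 123.75; ΔPS = ½(49 + 50)(29.5 − 29) = 24.75.
Government spending = 3 × 50 = 150.
Net change = 123.75 + 24.75 − 150 = -1.5. The loss equals the DWL triangle ½·3·1.

Net change in total surplus = -1.5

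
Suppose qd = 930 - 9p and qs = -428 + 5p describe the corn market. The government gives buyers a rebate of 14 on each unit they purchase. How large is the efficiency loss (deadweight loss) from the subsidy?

Deadweight loss = 315

Pre-subsidy: 930 - 9p = -428 + 5p gives p* = 97, q* = 57.
With the rebate, buyers effectively pay pb = ps − 14, where ps is the price sellers receive.
Demand in terms of ps becomes qd = 930 − 9(ps − 14) = 1056 - 9ps. Setting this equal to supply: 1056 - 9ps = -428 + 5ps, so ps = 106.
Buyers pay pb = 106 − 14 = 92; q' = -428 + 5·106 = 102.
The subsidy expands output by 102 − 57 = 45 past the efficient level; on those units the gap between marginal cost and willingness to pay runs from 0 up to 14.
DWL = ½ × 14 × 45 = 315.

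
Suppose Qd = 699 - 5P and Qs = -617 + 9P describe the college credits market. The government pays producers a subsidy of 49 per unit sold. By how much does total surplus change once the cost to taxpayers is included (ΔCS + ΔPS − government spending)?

Pre-subsidy: 699 - 5P = -617 + 9P gives P* = 94, Q* = 229.
With the subsidy, sellers receive Ps = Pb + 49 for each unit, where Pb is the price buyers pay.
Supply in terms of Pb becomes Qs = -617 + 9(Pb + 49) = -176 + 9Pb. Setting this equal to demand: 699 - 5Pb = -176 + 9Pb, so Pb = 62.5.
Sellers receive Ps = 62.5 + 49 = 111.5; Q' = 699 − 5·62.5 = 386.5.
ΔCS = ½(229 + 386.5)(94 − 62.5) = 9694.125; ΔPS = ½(229 + 386.5)(111.5 − 94) = 5385.625.
Government spending = 49 × 386.5 = 18938.5.
Net change = 9694.125 + 5385.625 − 18938.5 = -3858.75. The loss equals the DWL triangle ½·49·157.5.

Net change in total surplus = -3858.75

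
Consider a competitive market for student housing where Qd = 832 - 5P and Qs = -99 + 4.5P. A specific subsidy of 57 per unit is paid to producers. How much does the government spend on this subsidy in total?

Pre-subsidy: 832 - 5P = -99 + 4.5P gives P* = 98, Q* = 342.
With the subsidy, sellers receive Ps = Pb + 57 for each unit, where Pb is the price buyers pay.
Supply in terms of Pb becomes Qs = -99 + 4.5(Pb + 57) = 157.5 + 4.5Pb. Setting this equal to demand: 832 - 5Pb = 157.5 + 4.5Pb, so Pb = 71.
Sellers receive Ps = 71 + 57 = 128; Q' = 832 − 5·71 = 477.
Government outlay = subsidy × quantity = 57 × 477 = 27189.

Government cost = 27189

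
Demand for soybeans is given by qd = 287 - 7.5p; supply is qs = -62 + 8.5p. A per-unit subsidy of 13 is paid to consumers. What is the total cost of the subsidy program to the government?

Pre-subsidy: 287 - 7.5p = -62 + 8.5p gives p* = 21.8125, q* = 123.40625.
With the rebate, buyers effectively pay pb = ps − 13, where ps is the price sellers receive.
Demand in terms of ps becomes qd = 287 − 7.5(ps − 13) = 384.5 - 7.5ps. Setting this equal to supply: 384.5 - 7.5ps = -62 + 8.5ps, so ps = 27.90625.
Buyers pay pb = 27.90625 − 13 = 14.90625; q' = -62 + 8.5·27.90625 = 175.203125.
Government outlay = subsidy × quantity = 13 × 175.203125 = 2277.640625.

Government cost = 2277.640625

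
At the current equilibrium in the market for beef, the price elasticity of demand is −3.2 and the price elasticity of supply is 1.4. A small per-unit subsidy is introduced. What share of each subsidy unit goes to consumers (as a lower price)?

For a small subsidy around the equilibrium, the benefit split depends on the relative slopes, which at a point are proportional to the elasticities.
Buyer share = εs/(εs + |εd|) = 1.4/(1.4 + 3.2) = 7/23; seller share = |εd|/(εs + |εd|) = 16/23.

Consumer share = 7/23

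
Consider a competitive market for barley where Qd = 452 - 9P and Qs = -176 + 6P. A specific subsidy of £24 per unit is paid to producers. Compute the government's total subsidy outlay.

Pre-subsidy: 452 - 9P = -176 + 6P gives P* = 628/15, Q* = 75.2.
With the subsidy, sellers receive Ps = Pb + 24 for each unit, where Pb is the price buyers pay.
Supply in terms of Pb becomes Qs = -176 + 6(Pb + 24) = -32 + 6Pb. Setting this equal to demand: 452 - 9Pb = -32 + 6Pb, so Pb = 484/15.
Sellers receive Ps = 484/15 + 24 = 844/15; Q' = 452 − 9·(484/15) = 161.6.
Government outlay = subsidy × quantity = 24 × 161.6 = 3878.4.

Government cost = £3878.4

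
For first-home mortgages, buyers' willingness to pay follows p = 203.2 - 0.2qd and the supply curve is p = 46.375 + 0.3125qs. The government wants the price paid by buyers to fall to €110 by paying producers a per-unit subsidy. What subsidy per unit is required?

At a buyer price of 110, quantity demanded is 1016 − 5·110 = 466.
Sellers supply 466 only when they receive ps = 46.375 + 0.3125·466 = 192.
s = ps − pb = 192 − 110 = 82.

Required subsidy s = €82 per unit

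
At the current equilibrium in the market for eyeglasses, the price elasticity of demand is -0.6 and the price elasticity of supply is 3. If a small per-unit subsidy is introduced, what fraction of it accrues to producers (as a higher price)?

Producer share = 1/6

For a small subsidy around the equilibrium, the benefit split depends on the relative slopes, which at a point are proportional to the elasticities.
Buyer share = εs/(εs + |εd|) = 3/(3 + 0.6) = 5/6; seller share = |εd|/(εs + |εd|) = 1/6.
So producers capture 1/6 of the subsidy.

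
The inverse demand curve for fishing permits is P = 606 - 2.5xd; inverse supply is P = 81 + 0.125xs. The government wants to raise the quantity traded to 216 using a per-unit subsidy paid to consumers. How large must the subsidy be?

Required subsidy s = 42 per unit

At x = 216, from the demand curve buyers pay Pb = 606 − 2.5·216 = 66; from the supply curve sellers need Ps = 81 + 0.125·216 = 108.
The subsidy must fill the gap: s = Ps − Pb = 108 − 66 = 42.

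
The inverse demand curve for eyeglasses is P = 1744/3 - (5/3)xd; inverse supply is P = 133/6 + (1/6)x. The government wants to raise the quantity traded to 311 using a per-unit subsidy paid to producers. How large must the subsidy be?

Required subsidy s = 11 per unit

At x = 311, from the demand curve buyers pay Pb = 1744/3 − (5/3)·311 = 63; from the supply curve sellers need Ps = 133/6 + (1/6)·311 = 74.
The subsidy must fill the gap: s = Ps − Pb = 74 − 63 = 11.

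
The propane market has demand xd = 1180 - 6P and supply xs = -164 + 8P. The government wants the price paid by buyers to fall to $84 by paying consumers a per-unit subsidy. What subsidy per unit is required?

Required subsidy s = $21 per unit

At a buyer price of 84, quantity demanded is 1180 − 6·84 = 676.
Sellers supply 676 only when they receive Ps with -164 + 8·Ps = 676, i.e. Ps = 105.
s = Ps − Pb = 105 − 84 = 21.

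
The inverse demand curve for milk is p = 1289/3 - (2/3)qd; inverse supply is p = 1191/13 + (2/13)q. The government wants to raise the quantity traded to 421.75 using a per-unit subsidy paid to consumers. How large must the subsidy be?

At q = 421.75, from the demand curve buyers pay pb = 1289/3 − (2/3)·421.75 = 148.5; from the supply curve sellers need ps = 1191/13 + (2/13)·421.75 = 156.5.
The subsidy must fill the gap: s = ps − pb = 156.5 − 148.5 = 8.

Required subsidy s = 8 per unit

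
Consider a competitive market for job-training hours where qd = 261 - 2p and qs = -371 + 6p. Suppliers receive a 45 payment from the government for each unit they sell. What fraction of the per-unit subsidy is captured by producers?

Pre-subsidy: 261 - 2p = -371 + 6p gives p* = 79, q* = 103.
With the subsidy, sellers receive ps = pb + 45 for each unit, where pb is the price buyers pay.
Supply in terms of pb becomes qs = -371 + 6(pb + 45) = -101 + 6pb. Setting this equal to demand: 261 - 2pb = -101 + 6pb, so pb = 45.25.
Sellers receive ps = 45.25 + 45 = 90.25; q' = 261 − 2·45.25 = 170.5.
Buyers' price falls by p* − pb = 79 − 45.25 = 33.75; sellers' price rises by ps − p* = 90.25 − 79 = 11.25.
So producers capture 11.25/45 = 0.25 of each unit of subsidy.

Producer share = 0.25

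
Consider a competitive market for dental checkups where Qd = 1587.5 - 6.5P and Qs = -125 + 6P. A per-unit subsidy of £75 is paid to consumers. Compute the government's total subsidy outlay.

Government cost = £69825

Pre-subsidy: 1587.5 - 6.5P = -125 + 6P gives P* = 137, Q* = 697.
With the rebate, buyers effectively pay Pb = Ps − 75, where Ps is the price sellers receive.
Demand in terms of Ps becomes Qd = 1587.5 − 6.5(Ps − 75) = 2075 - 6.5Ps. Setting this equal to supply: 2075 - 6.5Ps = -125 + 6Ps, so Ps = 176.
Buyers pay Pb = 176 − 75 = 101; Q' = -125 + 6·176 = 931.
Government outlay = subsidy × quantity = 75 × 931 = 69825.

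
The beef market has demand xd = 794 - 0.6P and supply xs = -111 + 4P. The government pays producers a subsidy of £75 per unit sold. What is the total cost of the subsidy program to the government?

Government cost = 1233525/23

Pre-subsidy: 794 - 0.6P = -111 + 4P gives P* = 4525/23, x* = 15547/23.
With the subsidy, sellers receive Ps = Pb + 75 for each unit, where Pb is the price buyers pay.
Supply in terms of Pb becomes xs = -111 + 4(Pb + 75) = 189 + 4Pb. Setting this equal to demand: 794 - 0.6Pb = 189 + 4Pb, so Pb = 3025/23.
Sellers receive Ps = 3025/23 + 75 = 4750/23; x' = 794 − 0.6·(3025/23) = 16447/23.
Government outlay = subsidy × quantity = 75 × 16447/23 = 1233525/23.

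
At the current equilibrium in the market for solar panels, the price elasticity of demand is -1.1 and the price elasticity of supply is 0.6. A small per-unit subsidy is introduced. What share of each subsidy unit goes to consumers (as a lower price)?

For a small subsidy around the equilibrium, the benefit split depends on the relative slopes, which at a point are proportional to the elasticities.
Buyer share = εs/(εs + |εd|) = 0.6/(0.6 + 1.1) = 6/17; seller share = |εd|/(εs + |εd|) = 11/17.

Consumer share = 6/17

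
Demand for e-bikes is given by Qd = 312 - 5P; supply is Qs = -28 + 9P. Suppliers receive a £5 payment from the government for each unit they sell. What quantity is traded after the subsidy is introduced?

Pre-subsidy: 312 - 5P = -28 + 9P gives P* = 170/7, Q* = 1334/7.
With the subsidy, sellers receive Ps = Pb + 5 for each unit, where Pb is the price buyers pay.
Supply in terms of Pb becomes Qs = -28 + 9(Pb + 5) = 17 + 9Pb. Setting this equal to demand: 312 - 5Pb = 17 + 9Pb, so Pb = 295/14.
Sellers receive Ps = 295/14 + 5 = 365/14; Q' = 312 − 5·(295/14) = 2893/14.

Q' = 2893/14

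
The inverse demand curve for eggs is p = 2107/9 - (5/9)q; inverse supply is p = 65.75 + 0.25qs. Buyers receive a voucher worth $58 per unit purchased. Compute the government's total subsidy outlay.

Government cost = $16298

Pre-subsidy: 2107/9 - (5/9)q = 65.75 + 0.25q gives q* = 209 and p* = 118.
With the rebate, buyers effectively pay pb = ps − 58, where ps is the price sellers receive.
On the curves, pb = 2107/9 - (5/9)q and ps = 65.75 + 0.25q; the wedge ps − pb = 58 gives 65.75 + 0.25q − (2107/9 - (5/9)q) = 58, so q' = 281.
Then pb = 2107/9 − (5/9)·281 = 78 and ps = 65.75 + 0.25·281 = 136.
Government outlay = subsidy × quantity = 58 × 281 = 16298.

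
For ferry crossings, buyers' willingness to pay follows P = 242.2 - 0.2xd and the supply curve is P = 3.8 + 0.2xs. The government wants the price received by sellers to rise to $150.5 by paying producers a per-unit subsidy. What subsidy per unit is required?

At a seller price of 150.5, quantity supplied is -19 + 5·150.5 = 733.5.
Buyers absorb 733.5 only when they pay Pb = 242.2 − 0.2·733.5 = 95.5.
s = Ps − Pb = 150.5 − 95.5 = 55.

Required subsidy s = $55 per unit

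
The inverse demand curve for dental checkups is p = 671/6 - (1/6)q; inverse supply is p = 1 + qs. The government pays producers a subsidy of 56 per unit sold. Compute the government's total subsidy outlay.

Government cost = 8008

Pre-subsidy: 671/6 - (1/6)q = 1 + q gives q* = 95 and p* = 96.
With the subsidy, sellers receive ps = pb + 56 for each unit, where pb is the price buyers pay.
On the curves, pb = 671/6 - (1/6)q and ps = 1 + q; the wedge ps − pb = 56 gives 1 + q − (671/6 - (1/6)q) = 56, so q' = 143.
Then pb = 671/6 − (1/6)·143 = 88 and ps = 1 + 1·143 = 144.
Government outlay = subsidy × quantity = 56 × 143 = 8008.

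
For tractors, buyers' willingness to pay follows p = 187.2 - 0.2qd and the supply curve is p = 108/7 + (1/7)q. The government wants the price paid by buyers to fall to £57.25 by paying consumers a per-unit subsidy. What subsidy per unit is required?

At a buyer price of 57.25, quantity demanded is 936 − 5·57.25 = 649.75.
Sellers supply 649.75 only when they receive ps = 108/7 + (1/7)·649.75 = 108.25.
s = ps − pb = 108.25 − 57.25 = 51.

Required subsidy s = £51 per unit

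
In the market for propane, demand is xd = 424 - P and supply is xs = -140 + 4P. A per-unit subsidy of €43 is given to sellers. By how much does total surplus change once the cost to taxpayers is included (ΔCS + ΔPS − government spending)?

Pre-subsidy: 424 - P = -140 + 4P gives P* = 112.8, x* = 311.2.
With the subsidy, sellers receive Ps = Pb + 43 for each unit, where Pb is the price buyers pay.
Supply in terms of Pb becomes xs = -140 + 4(Pb + 43) = 32 + 4Pb. Setting this equal to demand: 424 - Pb = 32 + 4Pb, so Pb = 78.4.
Sellers receive Ps = 78.4 + 43 = 121.4; x' = 424 − 1·78.4 = 345.6.
ΔCS = ½(311.2 + 345.6)(112.8 − 78.4) = 11296.96; ΔPS = ½(311.2 + 345.6)(121.4 − 112.8) = 2824.24.
Government spending = 43 × 345.6 = 14860.8.
Net change = 11296.96 + 2824.24 − 14860.8 = -739.6. The loss equals the DWL triangle ½·43·34.4.

Net change in total surplus = -€739.6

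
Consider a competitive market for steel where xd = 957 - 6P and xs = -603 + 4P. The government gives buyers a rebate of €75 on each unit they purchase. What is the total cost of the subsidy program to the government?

Pre-subsidy: 957 - 6P = -603 + 4P gives P* = 156, x* = 21.
With the rebate, buyers effectively pay Pb = Ps − 75, where Ps is the price sellers receive.
Demand in terms of Ps becomes xd = 957 − 6(Ps − 75) = 1407 - 6Ps. Setting this equal to supply: 1407 - 6Ps = -603 + 4Ps, so Ps = 201.
Buyers pay Pb = 201 − 75 = 126; x' = -603 + 4·201 = 201.
Government outlay = subsidy × quantity = 75 × 201 = 15075.

Government cost = €15075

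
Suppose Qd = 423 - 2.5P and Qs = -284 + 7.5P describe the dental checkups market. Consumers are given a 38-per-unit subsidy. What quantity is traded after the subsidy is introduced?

Pre-subsidy: 423 - 2.5P = -284 + 7.5P gives P* = 70.7, Q* = 246.25.
With the rebate, buyers effectively pay Pb = Ps − 38, where Ps is the price sellers receive.
Demand in terms of Ps becomes Qd = 423 − 2.5(Ps − 38) = 518 - 2.5Ps. Setting this equal to supply: 518 - 2.5Ps = -284 + 7.5Ps, so Ps = 80.2.
Buyers pay Pb = 80.2 − 38 = 42.2; Q' = -284 + 7.5·80.2 = 317.5.

Q' = 317.5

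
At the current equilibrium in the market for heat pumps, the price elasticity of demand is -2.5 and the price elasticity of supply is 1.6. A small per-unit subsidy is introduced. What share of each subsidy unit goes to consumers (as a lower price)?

Consumer share = 16/41

For a small subsidy around the equilibrium, the benefit split depends on the relative slopes, which at a point are proportional to the elasticities.
Buyer share = εs/(εs + |εd|) = 1.6/(1.6 + 2.5) = 16/41; seller share = |εd|/(εs + |εd|) = 25/41.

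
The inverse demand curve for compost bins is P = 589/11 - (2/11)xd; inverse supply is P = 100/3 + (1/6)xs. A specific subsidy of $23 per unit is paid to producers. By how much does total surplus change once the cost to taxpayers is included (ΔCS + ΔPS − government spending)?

Net change in total surplus = -$759

Pre-subsidy: 589/11 - (2/11)x = 100/3 + (1/6)x gives x* = 58 and P* = 43.
With the subsidy, sellers receive Ps = Pb + 23 for each unit, where Pb is the price buyers pay.
On the curves, Pb = 589/11 - (2/11)x and Ps = 100/3 + (1/6)x; the wedge Ps − Pb = 23 gives 100/3 + (1/6)x − (589/11 - (2/11)x) = 23, so x' = 124.
Then Pb = 589/11 − (2/11)·124 = 31 and Ps = 100/3 + (1/6)·124 = 54.
ΔCS = ½(58 + 124)(43 − 31) = 1092; ΔPS = ½(58 + 124)(54 − 43) = 1001.
Government spending = 23 × 124 = 2852.
Net change = 1092 + 1001 − 2852 = -759. The loss equals the DWL triangle ½·23·66.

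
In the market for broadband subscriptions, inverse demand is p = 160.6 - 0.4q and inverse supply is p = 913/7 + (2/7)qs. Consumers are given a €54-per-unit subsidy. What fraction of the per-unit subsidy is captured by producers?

Producer share = 5/12

Pre-subsidy: 160.6 - 0.4q = 913/7 + (2/7)q gives q* = 44 and p* = 143.
With the rebate, buyers effectively pay pb = ps − 54, where ps is the price sellers receive.
On the curves, pb = 160.6 - 0.4q and ps = 913/7 + (2/7)q; the wedge ps − pb = 54 gives 913/7 + (2/7)q − (160.6 - 0.4q) = 54, so q' = 122.75.
Then pb = 160.6 − 0.4·122.75 = 111.5 and ps = 913/7 + (2/7)·122.75 = 165.5.
Buyers' price falls by p* − pb = 143 − 111.5 = 31.5; sellers' price rises by ps − p* = 165.5 − 143 = 22.5.
So producers capture 22.5/54 = 5/12 of each unit of subsidy.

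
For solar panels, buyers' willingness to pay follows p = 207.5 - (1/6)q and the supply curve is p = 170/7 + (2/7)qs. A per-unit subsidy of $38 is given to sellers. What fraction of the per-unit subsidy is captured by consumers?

Consumer share = 7/19

Pre-subsidy: 207.5 - (1/6)q = 170/7 + (2/7)q gives q* = 405 and p* = 140.
With the subsidy, sellers receive ps = pb + 38 for each unit, where pb is the price buyers pay.
On the curves, pb = 207.5 - (1/6)q and ps = 170/7 + (2/7)q; the wedge ps − pb = 38 gives 170/7 + (2/7)q − (207.5 - (1/6)q) = 38, so q' = 489.
Then pb = 207.5 − (1/6)·489 = 126 and ps = 170/7 + (2/7)·489 = 164.
Buyers' price falls by p* − pb = 140 − 126 = 14; sellers' price rises by ps − p* = 164 − 140 = 24.
So consumers capture 14/38 = 7/19 of each unit of subsidy.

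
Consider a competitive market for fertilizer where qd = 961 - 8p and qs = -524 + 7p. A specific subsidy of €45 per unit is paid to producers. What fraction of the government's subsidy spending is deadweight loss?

Pre-subsidy: 961 - 8p = -524 + 7p gives p* = 99, q* = 169.
With the subsidy, sellers receive ps = pb + 45 for each unit, where pb is the price buyers pay.
Supply in terms of pb becomes qs = -524 + 7(pb + 45) = -209 + 7pb. Setting this equal to demand: 961 - 8pb = -209 + 7pb, so pb = 78.
Sellers receive ps = 78 + 45 = 123; q' = 961 − 8·78 = 337.
ΔCS = ½(169 + 337)(99 − 78) = 5313; ΔPS = ½(169 + 337)(123 − 99) = 6072.
Government spending = 45 × 337 = 15165.
DWL = ½ × 45 × (337 − 169) = 3780; fraction = 3780 / 15165 = 84/337.

DWL / government spending = 84/337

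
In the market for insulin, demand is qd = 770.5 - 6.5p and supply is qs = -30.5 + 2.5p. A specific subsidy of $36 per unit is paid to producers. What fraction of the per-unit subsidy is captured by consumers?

Pre-subsidy: 770.5 - 6.5p = -30.5 + 2.5p gives p* = 89, q* = 192.
With the subsidy, sellers receive ps = pb + 36 for each unit, where pb is the price buyers pay.
Supply in terms of pb becomes qs = -30.5 + 2.5(pb + 36) = 59.5 + 2.5pb. Setting this equal to demand: 770.5 - 6.5pb = 59.5 + 2.5pb, so pb = 79.
Sellers receive ps = 79 + 36 = 115; q' = 770.5 − 6.5·79 = 257.
Buyers' price falls by p* − pb = 89 − 79 = 10; sellers' price rises by ps − p* = 115 − 89 = 26.
So consumers capture 10/36 = 5/18 of each unit of subsidy.

Consumer share = 5/18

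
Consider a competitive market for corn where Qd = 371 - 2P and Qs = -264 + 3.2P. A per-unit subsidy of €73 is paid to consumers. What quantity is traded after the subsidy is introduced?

Q' = 2816/13

Pre-subsidy: 371 - 2P = -264 + 3.2P gives P* = 3175/26, Q* = 1648/13.
With the rebate, buyers effectively pay Pb = Ps − 73, where Ps is the price sellers receive.
Demand in terms of Ps becomes Qd = 371 − 2(Ps − 73) = 517 - 2Ps. Setting this equal to supply: 517 - 2Ps = -264 + 3.2Ps, so Ps = 3905/26.
Buyers pay Pb = 3905/26 − 73 = 2007/26; Q' = -264 + 3.2·(3905/26) = 2816/13.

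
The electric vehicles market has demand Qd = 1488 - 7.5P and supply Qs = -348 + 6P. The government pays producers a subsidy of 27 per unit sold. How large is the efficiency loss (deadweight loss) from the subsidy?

Pre-subsidy: 1488 - 7.5P = -348 + 6P gives P* = 136, Q* = 468.
With the subsidy, sellers receive Ps = Pb + 27 for each unit, where Pb is the price buyers pay.
Supply in terms of Pb becomes Qs = -348 + 6(Pb + 27) = -186 + 6Pb. Setting this equal to demand: 1488 - 7.5Pb = -186 + 6Pb, so Pb = 124.
Sellers receive Ps = 124 + 27 = 151; Q' = 1488 − 7.5·124 = 558.
The subsidy expands output by 558 − 468 = 90 past the efficient level; on those units the gap between marginal cost and willingness to pay runs from 0 up to 27.
DWL = ½ × 27 × 90 = 1215.

Deadweight loss = 1215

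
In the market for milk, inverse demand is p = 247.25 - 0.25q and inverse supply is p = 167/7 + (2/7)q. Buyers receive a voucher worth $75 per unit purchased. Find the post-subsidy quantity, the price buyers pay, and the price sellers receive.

Pre-subsidy: 247.25 - 0.25q = 167/7 + (2/7)q gives q* = 417 and p* = 143.
With the rebate, buyers effectively pay pb = ps − 75, where ps is the price sellers receive.
On the curves, pb = 247.25 - 0.25q and ps = 167/7 + (2/7)q; the wedge ps − pb = 75 gives 167/7 + (2/7)q − (247.25 - 0.25q) = 75, so q' = 557.
Then pb = 247.25 − 0.25·557 = 108 and ps = 167/7 + (2/7)·557 = 183.

q' = 557; buyers pay $108; sellers receive $183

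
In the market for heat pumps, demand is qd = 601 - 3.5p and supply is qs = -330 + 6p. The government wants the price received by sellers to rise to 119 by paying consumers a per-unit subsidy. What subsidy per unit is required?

Required subsidy s = 57 per unit

At a seller price of 119, quantity supplied is -330 + 6·119 = 384.
Buyers absorb 384 only when they pay pb with 601 − 3.5·pb = 384, i.e. pb = 62.
s = ps − pb = 119 − 62 = 57.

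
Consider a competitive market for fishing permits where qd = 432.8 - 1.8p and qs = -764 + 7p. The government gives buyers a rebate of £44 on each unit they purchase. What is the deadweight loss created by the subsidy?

Deadweight loss = £1386

Pre-subsidy: 432.8 - 1.8p = -764 + 7p gives p* = 136, q* = 188.
With the rebate, buyers effectively pay pb = ps − 44, where ps is the price sellers receive.
Demand in terms of ps becomes qd = 432.8 − 1.8(ps − 44) = 512 - 1.8ps. Setting this equal to supply: 512 - 1.8ps = -764 + 7ps, so ps = 145.
Buyers pay pb = 145 − 44 = 101; q' = -764 + 7·145 = 251.
The subsidy expands output by 251 − 188 = 63 past the efficient level; on those units the gap between marginal cost and willingness to pay runs from 0 up to 44.
DWL = ½ × 44 × 63 = 1386.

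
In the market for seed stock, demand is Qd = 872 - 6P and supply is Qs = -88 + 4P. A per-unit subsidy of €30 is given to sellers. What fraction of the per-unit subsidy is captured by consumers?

Consumer share = 0.4

Pre-subsidy: 872 - 6P = -88 + 4P gives P* = 96, Q* = 296.
With the subsidy, sellers receive Ps = Pb + 30 for each unit, where Pb is the price buyers pay.
Supply in terms of Pb becomes Qs = -88 + 4(Pb + 30) = 32 + 4Pb. Setting this equal to demand: 872 - 6Pb = 32 + 4Pb, so Pb = 84.
Sellers receive Ps = 84 + 30 = 114; Q' = 872 − 6·84 = 368.
Buyers' price falls by P* − Pb = 96 − 84 = 12; sellers' price rises by Ps − P* = 114 − 96 = 18.
So consumers capture 12/30 = 0.4 of each unit of subsidy.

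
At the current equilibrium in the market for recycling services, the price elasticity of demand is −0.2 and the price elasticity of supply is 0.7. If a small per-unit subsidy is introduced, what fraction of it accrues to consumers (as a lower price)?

Consumer share = 7/9

For a small subsidy around the equilibrium, the benefit split depends on the relative slopes, which at a point are proportional to the elasticities.
Buyer share = εs/(εs + |εd|) = 0.7/(0.7 + 0.2) = 7/9; seller share = |εd|/(εs + |εd|) = 2/9.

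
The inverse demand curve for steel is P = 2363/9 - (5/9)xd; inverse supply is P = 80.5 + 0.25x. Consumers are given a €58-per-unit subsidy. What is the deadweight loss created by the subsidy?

Pre-subsidy: 2363/9 - (5/9)x = 80.5 + 0.25x gives x* = 226 and P* = 137.
With the rebate, buyers effectively pay Pb = Ps − 58, where Ps is the price sellers receive.
On the curves, Pb = 2363/9 - (5/9)x and Ps = 80.5 + 0.25x; the wedge Ps − Pb = 58 gives 80.5 + 0.25x − (2363/9 - (5/9)x) = 58, so x' = 298.
Then Pb = 2363/9 − (5/9)·298 = 97 and Ps = 80.5 + 0.25·298 = 155.
The subsidy expands output by 298 − 226 = 72 past the efficient level; on those units the gap between marginal cost and willingness to pay runs from 0 up to 58.
DWL = ½ × 58 × 72 = 2088.

Deadweight loss = €2088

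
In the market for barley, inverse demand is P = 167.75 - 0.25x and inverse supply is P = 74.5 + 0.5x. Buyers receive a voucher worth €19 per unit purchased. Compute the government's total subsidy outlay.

Government cost = 8531/3

Pre-subsidy: 167.75 - 0.25x = 74.5 + 0.5x gives x* = 373/3 and P* = 410/3.
With the rebate, buyers effectively pay Pb = Ps − 19, where Ps is the price sellers receive.
On the curves, Pb = 167.75 - 0.25x and Ps = 74.5 + 0.5x; the wedge Ps − Pb = 19 gives 74.5 + 0.5x − (167.75 - 0.25x) = 19, so x' = 449/3.
Then Pb = 167.75 − 0.25·(449/3) = 391/3 and Ps = 74.5 + 0.5·(449/3) = 448/3.
Government outlay = subsidy × quantity = 19 × 449/3 = 8531/3.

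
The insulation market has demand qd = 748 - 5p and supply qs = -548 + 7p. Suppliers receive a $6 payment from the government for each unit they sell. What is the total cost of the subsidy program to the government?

Pre-subsidy: 748 - 5p = -548 + 7p gives p* = 108, q* = 208.
With the subsidy, sellers receive ps = pb + 6 for each unit, where pb is the price buyers pay.
Supply in terms of pb becomes qs = -548 + 7(pb + 6) = -506 + 7pb. Setting this equal to demand: 748 - 5pb = -506 + 7pb, so pb = 104.5.
Sellers receive ps = 104.5 + 6 = 110.5; q' = 748 − 5·104.5 = 225.5.
Government outlay = subsidy × quantity = 6 × 225.5 = 1353.

Government cost = $1353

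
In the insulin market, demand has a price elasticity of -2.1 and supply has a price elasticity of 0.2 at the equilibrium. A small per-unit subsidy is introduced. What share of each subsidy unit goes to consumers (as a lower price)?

Consumer share = 2/23

For a small subsidy around the equilibrium, the benefit split depends on the relative slopes, which at a point are proportional to the elasticities.
Buyer share = εs/(εs + |εd|) = 0.2/(0.2 + 2.1) = 2/23; seller share = |εd|/(εs + |εd|) = 21/23.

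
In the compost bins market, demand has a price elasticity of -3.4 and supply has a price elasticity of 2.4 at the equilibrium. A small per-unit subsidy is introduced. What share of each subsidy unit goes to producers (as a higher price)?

Producer share = 17/29

For a small subsidy around the equilibrium, the benefit split depends on the relative slopes, which at a point are proportional to the elasticities.
Buyer share = εs/(εs + |εd|) = 2.4/(2.4 + 3.4) = 12/29; seller share = |εd|/(εs + |εd|) = 17/29.
So producers capture 17/29 of the subsidy.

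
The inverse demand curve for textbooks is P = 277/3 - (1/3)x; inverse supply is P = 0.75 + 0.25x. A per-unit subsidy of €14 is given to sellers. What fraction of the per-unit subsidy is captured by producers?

Pre-subsidy: 277/3 - (1/3)x = 0.75 + 0.25x gives x* = 157 and P* = 40.
With the subsidy, sellers receive Ps = Pb + 14 for each unit, where Pb is the price buyers pay.
On the curves, Pb = 277/3 - (1/3)x and Ps = 0.75 + 0.25x; the wedge Ps − Pb = 14 gives 0.75 + 0.25x − (277/3 - (1/3)x) = 14, so x' = 181.
Then Pb = 277/3 − (1/3)·181 = 32 and Ps = 0.75 + 0.25·181 = 46.
Buyers' price falls by P* − Pb = 40 − 32 = 8; sellers' price rises by Ps − P* = 46 − 40 = 6.
So producers capture 6/14 = 3/7 of each unit of subsidy.

Producer share = 3/7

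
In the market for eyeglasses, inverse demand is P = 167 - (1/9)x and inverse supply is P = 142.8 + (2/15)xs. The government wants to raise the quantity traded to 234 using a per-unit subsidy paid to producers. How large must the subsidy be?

Required subsidy s = 33 per unit

At x = 234, from the demand curve buyers pay Pb = 167 − (1/9)·234 = 141; from the supply curve sellers need Ps = 142.8 + (2/15)·234 = 174.
The subsidy must fill the gap: s = Ps − Pb = 174 − 141 = 33.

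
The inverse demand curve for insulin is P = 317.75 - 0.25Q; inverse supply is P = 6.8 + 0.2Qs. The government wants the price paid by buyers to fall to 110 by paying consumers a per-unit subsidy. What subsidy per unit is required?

Required subsidy s = 63 per unit

At a buyer price of 110, quantity demanded is 1271 − 4·110 = 831.
Sellers supply 831 only when they receive Ps = 6.8 + 0.2·831 = 173.
s = Ps − Pb = 173 − 110 = 63.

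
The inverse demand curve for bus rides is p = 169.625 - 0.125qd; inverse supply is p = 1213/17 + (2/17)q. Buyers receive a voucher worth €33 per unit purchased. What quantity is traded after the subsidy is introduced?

q' = 541

Pre-subsidy: 169.625 - 0.125q = 1213/17 + (2/17)q gives q* = 405 and p* = 119.
With the rebate, buyers effectively pay pb = ps − 33, where ps is the price sellers receive.
On the curves, pb = 169.625 - 0.125q and ps = 1213/17 + (2/17)q; the wedge ps − pb = 33 gives 1213/17 + (2/17)q − (169.625 - 0.125q) = 33, so q' = 541.
Then pb = 169.625 − 0.125·541 = 102 and ps = 1213/17 + (2/17)·541 = 135.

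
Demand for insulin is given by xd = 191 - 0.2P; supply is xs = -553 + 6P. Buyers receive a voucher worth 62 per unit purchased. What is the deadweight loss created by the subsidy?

Deadweight loss = 372

Pre-subsidy: 191 - 0.2P = -553 + 6P gives P* = 120, x* = 167.
With the rebate, buyers effectively pay Pb = Ps − 62, where Ps is the price sellers receive.
Demand in terms of Ps becomes xd = 191 − 0.2(Ps − 62) = 203.4 - 0.2Ps. Setting this equal to supply: 203.4 - 0.2Ps = -553 + 6Ps, so Ps = 122.
Buyers pay Pb = 122 − 62 = 60; x' = -553 + 6·122 = 179.
The subsidy expands output by 179 − 167 = 12 past the efficient level; on those units the gap between marginal cost and willingness to pay runs from 0 up to 62.
DWL = ½ × 62 × 12 = 372.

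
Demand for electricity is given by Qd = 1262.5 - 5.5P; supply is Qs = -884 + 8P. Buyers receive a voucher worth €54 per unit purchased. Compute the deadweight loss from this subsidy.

Pre-subsidy: 1262.5 - 5.5P = -884 + 8P gives P* = 159, Q* = 388.
With the rebate, buyers effectively pay Pb = Ps − 54, where Ps is the price sellers receive.
Demand in terms of Ps becomes Qd = 1262.5 − 5.5(Ps − 54) = 1559.5 - 5.5Ps. Setting this equal to supply: 1559.5 - 5.5Ps = -884 + 8Ps, so Ps = 181.
Buyers pay Pb = 181 − 54 = 127; Q' = -884 + 8·181 = 564.
The subsidy expands output by 564 − 388 = 176 past the efficient level; on those units the gap between marginal cost and willingness to pay runs from 0 up to 54.
DWL = ½ × 54 × 176 = 4752.

Deadweight loss = €4752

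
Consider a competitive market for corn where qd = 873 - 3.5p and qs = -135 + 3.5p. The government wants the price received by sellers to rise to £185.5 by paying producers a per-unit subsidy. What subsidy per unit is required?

At a seller price of 185.5, quantity supplied is -135 + 3.5·185.5 = 514.25.
Buyers absorb 514.25 only when they pay pb with 873 − 3.5·pb = 514.25, i.e. pb = 102.5.
s = ps − pb = 185.5 − 102.5 = 83.

Required subsidy s = £83 per unit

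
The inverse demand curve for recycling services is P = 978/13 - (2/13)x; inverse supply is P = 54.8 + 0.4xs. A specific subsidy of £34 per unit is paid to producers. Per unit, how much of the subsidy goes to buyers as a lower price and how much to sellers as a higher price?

Buyers gain 85/9 per unit; sellers gain 221/9 per unit

Pre-subsidy: 978/13 - (2/13)x = 54.8 + 0.4x gives x* = 332/9 and P* = 626/9.
With the subsidy, sellers receive Ps = Pb + 34 for each unit, where Pb is the price buyers pay.
On the curves, Pb = 978/13 - (2/13)x and Ps = 54.8 + 0.4x; the wedge Ps − Pb = 34 gives 54.8 + 0.4x − (978/13 - (2/13)x) = 34, so x' = 1769/18.
Then Pb = 978/13 − (2/13)·(1769/18) = 541/9 and Ps = 54.8 + 0.4·(1769/18) = 847/9.
Buyers' price falls by P* − Pb = 626/9 − 541/9 = 85/9; sellers' price rises by Ps − P* = 847/9 − 626/9 = 221/9.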